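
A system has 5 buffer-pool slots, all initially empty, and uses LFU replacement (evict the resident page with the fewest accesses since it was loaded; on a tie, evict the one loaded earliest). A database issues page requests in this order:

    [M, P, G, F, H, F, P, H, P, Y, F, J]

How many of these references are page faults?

M -> miss, frames {M}
P -> miss, frames {M,P}
G -> miss, frames {M,P,G}
F -> miss, frames {M,P,G,F}
H -> miss, frames {M,P,G,F,H}
F -> hit
P -> hit
H -> hit
P -> hit
Y -> miss, evict M, frames {P,G,F,H,Y}
F -> hit
J -> miss, evict G, frames {P,F,H,Y,J}
Page faults: 7.

7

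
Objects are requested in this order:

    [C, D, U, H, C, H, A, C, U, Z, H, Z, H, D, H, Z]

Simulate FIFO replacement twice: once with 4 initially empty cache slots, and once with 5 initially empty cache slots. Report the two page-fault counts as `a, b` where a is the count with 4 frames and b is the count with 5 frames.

4 frames: F F F F . . F F . F . . . F F . → 9 faults.
5 frames: F F F F . . F . . F . . . . . . → 6 faults.
6 < 9: adding a frame reduced faults, as is typical.

9, 6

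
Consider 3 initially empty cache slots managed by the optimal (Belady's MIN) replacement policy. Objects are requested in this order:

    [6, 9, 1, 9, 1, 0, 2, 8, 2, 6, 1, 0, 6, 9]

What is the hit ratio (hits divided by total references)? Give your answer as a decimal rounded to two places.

6: miss, frames [6]
9: miss, frames [6, 9]
1: miss, frames [6, 9, 1]
9: hit
1: hit
0: miss, evict 9, frames [6, 1, 0]
2: miss, evict 0, frames [6, 1, 2]
8: miss, evict 1, frames [6, 2, 8]
2: hit
6: hit
1: miss, evict 8, frames [6, 2, 1]
0: miss, evict 1, frames [6, 2, 0]
6: hit
9: miss, evict 0, frames [6, 2, 9]
Hits: 5 of 14 references → 5/14 = 0.3571.

0.36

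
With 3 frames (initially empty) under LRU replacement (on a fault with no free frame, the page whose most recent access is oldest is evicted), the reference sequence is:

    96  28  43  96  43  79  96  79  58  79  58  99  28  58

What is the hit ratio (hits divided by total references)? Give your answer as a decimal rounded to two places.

96 -> miss, frames {96}
28 -> miss, frames {96,28}
43 -> miss, frames {96,28,43}
96 -> hit
43 -> hit
79 -> miss, evict 28, frames {96,43,79}
96 -> hit
79 -> hit
58 -> miss, evict 43, frames {96,79,58}
79 -> hit
58 -> hit
99 -> miss, evict 96, frames {79,58,99}
28 -> miss, evict 79, frames {58,99,28}
58 -> hit
Hits: 7 of 14 references → 7/14 = 0.5000.

0.50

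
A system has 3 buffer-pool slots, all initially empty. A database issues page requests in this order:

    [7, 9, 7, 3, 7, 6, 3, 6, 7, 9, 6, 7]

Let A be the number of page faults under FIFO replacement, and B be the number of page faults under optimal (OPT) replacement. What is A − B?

Under FIFO: F F . F . F . . F F . . → 6 faults.
Under OPT: F F . F . F . . . F . . → 5 faults.
A − B = 6 − 5 = 1.

1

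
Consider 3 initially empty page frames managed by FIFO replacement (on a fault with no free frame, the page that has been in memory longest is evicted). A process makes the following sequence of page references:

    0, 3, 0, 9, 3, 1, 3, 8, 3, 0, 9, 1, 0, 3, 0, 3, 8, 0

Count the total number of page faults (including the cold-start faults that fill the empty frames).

0: miss, frames [0]
3: miss, frames [0, 3]
0: hit
9: miss, frames [0, 3, 9]
3: hit
1: miss, evict 0, frames [3, 9, 1]
3: hit
8: miss, evict 3, frames [9, 1, 8]
3: miss, evict 9, frames [1, 8, 3]
0: miss, evict 1, frames [8, 3, 0]
9: miss, evict 8, frames [3, 0, 9]
1: miss, evict 3, frames [0, 9, 1]
0: hit
3: miss, evict 0, frames [9, 1, 3]
0: miss, evict 9, frames [1, 3, 0]
3: hit
8: miss, evict 1, frames [3, 0, 8]
0: hit
Page faults: 12.

12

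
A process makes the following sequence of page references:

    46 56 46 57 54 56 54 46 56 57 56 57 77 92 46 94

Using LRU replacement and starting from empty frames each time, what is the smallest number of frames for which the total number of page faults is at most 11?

3

f=1: 16 faults
f=2: 12 faults
f=3: 11 faults
f=4: 8 faults
f=5: 7 faults
f=6: 7 faults
f=7: 7 faults
Smallest f with faults ≤ 11 is 3.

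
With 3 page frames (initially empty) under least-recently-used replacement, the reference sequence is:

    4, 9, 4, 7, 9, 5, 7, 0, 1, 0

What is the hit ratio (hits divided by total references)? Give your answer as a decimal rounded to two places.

4 -> miss, frames {4}
9 -> miss, frames {4,9}
4 -> hit
7 -> miss, frames {9,4,7}
9 -> hit
5 -> miss, evict 4, frames {7,9,5}
7 -> hit
0 -> miss, evict 9, frames {5,7,0}
1 -> miss, evict 5, frames {7,0,1}
0 -> hit
Hits: 4 of 10 references → 4/10 = 0.4000.

0.40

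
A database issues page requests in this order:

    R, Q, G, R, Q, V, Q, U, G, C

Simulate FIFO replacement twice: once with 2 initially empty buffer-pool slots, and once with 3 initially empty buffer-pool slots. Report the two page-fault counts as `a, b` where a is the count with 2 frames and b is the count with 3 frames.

2 frames: F F F F F F . F F F → 9 faults.
3 frames: F F F . . F . F . F → 6 faults.
6 < 9: adding a frame reduced faults, as is typical.

9, 6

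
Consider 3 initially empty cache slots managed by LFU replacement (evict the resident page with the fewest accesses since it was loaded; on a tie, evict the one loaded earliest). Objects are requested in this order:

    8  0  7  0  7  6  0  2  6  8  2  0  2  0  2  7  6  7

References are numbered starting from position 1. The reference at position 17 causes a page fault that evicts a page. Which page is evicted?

pos 1: 8 → miss, frames {8}
pos 2: 0 → miss, frames {8,0}
pos 3: 7 → miss, frames {8,0,7}
pos 4: 0 → hit
pos 5: 7 → hit
pos 6: 6 → miss, evict 8, frames {0,7,6}
pos 7: 0 → hit
pos 8: 2 → miss, evict 6, frames {0,7,2}
pos 9: 6 → miss, evict 2, frames {0,7,6}
pos 10: 8 → miss, evict 6, frames {0,7,8}
pos 11: 2 → miss, evict 8, frames {0,7,2}
pos 12: 0 → hit
pos 13: 2 → hit
pos 14: 0 → hit
pos 15: 2 → hit
pos 16: 7 → hit
pos 17: 6 → miss, evict 7, frames {0,2,6}
At position 17, page 7 is evicted.

7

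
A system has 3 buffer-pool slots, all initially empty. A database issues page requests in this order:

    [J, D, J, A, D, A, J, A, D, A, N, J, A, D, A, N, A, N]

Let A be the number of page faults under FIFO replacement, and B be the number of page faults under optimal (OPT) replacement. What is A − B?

Under FIFO: F F . F . . . . . . F F . F F F . . → 8 faults.
Under OPT: F F . F . . . . . . F . . F . . . . → 5 faults.
A − B = 8 − 5 = 3.

3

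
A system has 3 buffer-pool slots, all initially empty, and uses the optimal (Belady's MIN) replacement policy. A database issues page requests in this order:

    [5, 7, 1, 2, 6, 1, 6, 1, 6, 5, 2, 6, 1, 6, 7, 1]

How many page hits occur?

5 -> fault, frames {5}
7 -> fault, frames {5,7}
1 -> fault, frames {5,7,1}
2 -> fault, evict 7, frames {5,1,2}
6 -> fault, evict 2, frames {5,1,6}
1 -> hit
6 -> hit
1 -> hit
6 -> hit
5 -> hit
2 -> fault, evict 5, frames {1,6,2}
6 -> hit
1 -> hit
6 -> hit
7 -> fault, evict 2, frames {1,6,7}
1 -> hit
Hits: 9.

9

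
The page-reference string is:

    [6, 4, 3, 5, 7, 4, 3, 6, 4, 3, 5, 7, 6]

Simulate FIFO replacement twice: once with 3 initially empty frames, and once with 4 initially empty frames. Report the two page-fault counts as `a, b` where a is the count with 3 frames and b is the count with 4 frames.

3 frames: F F F F F F F F . . F F . → 10 faults.
4 frames: F F F F F . . F F F F F F → 11 faults.
11 > 10: adding a frame increased faults — Belady's anomaly.

10, 11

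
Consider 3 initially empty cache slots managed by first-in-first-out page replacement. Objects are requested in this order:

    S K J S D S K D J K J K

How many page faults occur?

7

S: miss, frames [S]
K: miss, frames [S, K]
J: miss, frames [S, K, J]
S: hit
D: miss, evict S, frames [K, J, D]
S: miss, evict K, frames [J, D, S]
K: miss, evict J, frames [D, S, K]
D: hit
J: miss, evict D, frames [S, K, J]
K: hit
J: hit
K: hit
Page faults: 7.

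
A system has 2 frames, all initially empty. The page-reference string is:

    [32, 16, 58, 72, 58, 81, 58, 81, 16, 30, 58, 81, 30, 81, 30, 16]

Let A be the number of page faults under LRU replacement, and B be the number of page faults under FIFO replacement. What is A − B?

-1

Under LRU: F F F F . F . . F F F F F . . F → 11 faults.
Under FIFO: F F F F . F F . F F F F F . . F → 12 faults.
A − B = 11 − 12 = -1.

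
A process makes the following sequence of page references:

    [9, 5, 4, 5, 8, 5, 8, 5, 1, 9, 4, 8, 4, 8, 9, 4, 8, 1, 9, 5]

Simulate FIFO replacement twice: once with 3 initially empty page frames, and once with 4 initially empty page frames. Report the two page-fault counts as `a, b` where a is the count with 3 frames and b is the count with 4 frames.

11, 7

3 frames: F F F . F . . . F F F F . . . . . F F F → 11 faults.
4 frames: F F F . F . . . F F . . . . . . . . . F → 7 faults.
7 < 11: adding a frame reduced faults, as is typical.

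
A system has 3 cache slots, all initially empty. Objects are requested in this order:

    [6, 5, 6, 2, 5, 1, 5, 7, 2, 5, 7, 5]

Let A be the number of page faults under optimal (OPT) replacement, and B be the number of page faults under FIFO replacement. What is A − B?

Under OPT: F F . F . F . F . . . . → 5 faults.
Under FIFO: F F . F . F . F . F . . → 6 faults.
A − B = 5 − 6 = -1.

-1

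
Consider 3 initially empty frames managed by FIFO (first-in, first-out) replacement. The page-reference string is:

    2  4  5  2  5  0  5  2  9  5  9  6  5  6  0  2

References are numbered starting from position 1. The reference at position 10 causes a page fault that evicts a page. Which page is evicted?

pos 1: 2: fault, frames (2)
pos 2: 4: fault, frames (2 4)
pos 3: 5: fault, frames (2 4 5)
pos 4: 2: hit
pos 5: 5: hit
pos 6: 0: fault, evict 2, frames (4 5 0)
pos 7: 5: hit
pos 8: 2: fault, evict 4, frames (5 0 2)
pos 9: 9: fault, evict 5, frames (0 2 9)
pos 10: 5: fault, evict 0, frames (2 9 5)
At position 10, page 0 is evicted.

0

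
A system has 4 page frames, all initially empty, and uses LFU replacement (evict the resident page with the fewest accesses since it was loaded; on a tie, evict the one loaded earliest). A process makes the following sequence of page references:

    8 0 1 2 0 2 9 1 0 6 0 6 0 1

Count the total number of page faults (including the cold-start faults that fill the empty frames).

8 → fault, frames (8)
0 → fault, frames (8 0)
1 → fault, frames (8 0 1)
2 → fault, frames (8 0 1 2)
0 → hit
2 → hit
9 → fault, evict 8, frames (0 1 2 9)
1 → hit
0 → hit
6 → fault, evict 9, frames (0 1 2 6)
0 → hit
6 → hit
0 → hit
1 → hit
Page faults: 6.

6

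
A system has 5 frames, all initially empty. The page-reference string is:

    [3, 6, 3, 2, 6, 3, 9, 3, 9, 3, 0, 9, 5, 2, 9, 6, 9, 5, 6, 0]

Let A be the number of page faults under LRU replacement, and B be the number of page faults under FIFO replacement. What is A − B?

2

Under LRU: F F . F . . F . . . F . F F . F . . . . → 8 faults.
Under FIFO: F F . F . . F . . . F . F . . . . . . . → 6 faults.
A − B = 8 − 6 = 2.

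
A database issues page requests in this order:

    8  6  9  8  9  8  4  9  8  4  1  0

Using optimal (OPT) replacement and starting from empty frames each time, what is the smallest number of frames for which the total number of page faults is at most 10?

f=1: 12 faults
f=2: 7 faults
f=3: 6 faults
f=4: 6 faults
f=5: 6 faults
f=6: 6 faults
Smallest f with faults ≤ 10 is 2.

2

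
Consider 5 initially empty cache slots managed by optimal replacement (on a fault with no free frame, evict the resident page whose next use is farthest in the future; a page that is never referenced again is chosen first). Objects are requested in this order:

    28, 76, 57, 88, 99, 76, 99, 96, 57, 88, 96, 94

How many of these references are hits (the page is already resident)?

5

28 → fault, frames (28)
76 → fault, frames (28 76)
57 → fault, frames (28 76 57)
88 → fault, frames (28 76 57 88)
99 → fault, frames (28 76 57 88 99)
76 → hit
99 → hit
96 → fault, evict 99, frames (28 76 57 88 96)
57 → hit
88 → hit
96 → hit
94 → fault, evict 96, frames (28 76 57 88 94)
Hits: 5.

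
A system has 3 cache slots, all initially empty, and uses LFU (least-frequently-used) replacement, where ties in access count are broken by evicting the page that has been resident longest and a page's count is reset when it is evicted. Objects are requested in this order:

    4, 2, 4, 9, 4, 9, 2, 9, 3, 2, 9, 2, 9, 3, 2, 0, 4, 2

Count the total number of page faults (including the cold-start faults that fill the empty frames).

4 -> fault, frames (4)
2 -> fault, frames (4 2)
4 -> hit
9 -> fault, frames (4 2 9)
4 -> hit
9 -> hit
2 -> hit
9 -> hit
3 -> fault, evict 2, frames (4 9 3)
2 -> fault, evict 3, frames (4 9 2)
9 -> hit
2 -> hit
9 -> hit
3 -> fault, evict 2, frames (4 9 3)
2 -> fault, evict 3, frames (4 9 2)
0 -> fault, evict 2, frames (4 9 0)
4 -> hit
2 -> fault, evict 0, frames (4 9 2)
Page faults: 9.

9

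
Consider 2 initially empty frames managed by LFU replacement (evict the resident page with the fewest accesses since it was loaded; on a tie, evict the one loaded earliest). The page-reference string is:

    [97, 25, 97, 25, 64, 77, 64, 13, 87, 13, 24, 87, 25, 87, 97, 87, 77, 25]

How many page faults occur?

97: miss, frames [97]
25: miss, frames [97, 25]
97: hit
25: hit
64: miss, evict 97, frames [25, 64]
77: miss, evict 64, frames [25, 77]
64: miss, evict 77, frames [25, 64]
13: miss, evict 64, frames [25, 13]
87: miss, evict 13, frames [25, 87]
13: miss, evict 87, frames [25, 13]
24: miss, evict 13, frames [25, 24]
87: miss, evict 24, frames [25, 87]
25: hit
87: hit
97: miss, evict 87, frames [25, 97]
87: miss, evict 97, frames [25, 87]
77: miss, evict 87, frames [25, 77]
25: hit
Page faults: 13.

13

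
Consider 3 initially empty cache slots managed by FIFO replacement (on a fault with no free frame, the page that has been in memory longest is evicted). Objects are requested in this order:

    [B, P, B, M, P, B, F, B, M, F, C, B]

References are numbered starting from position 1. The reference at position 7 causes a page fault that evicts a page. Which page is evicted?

B

pos 1: B: miss, frames (B)
pos 2: P: miss, frames (B P)
pos 3: B: hit
pos 4: M: miss, frames (B P M)
pos 5: P: hit
pos 6: B: hit
pos 7: F: miss, evict B, frames (P M F)
At position 7, page B is evicted.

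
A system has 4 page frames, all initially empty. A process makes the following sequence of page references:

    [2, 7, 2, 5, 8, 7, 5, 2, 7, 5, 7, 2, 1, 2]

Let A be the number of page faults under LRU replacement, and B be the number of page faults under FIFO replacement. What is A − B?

-1

Under LRU: F F . F F . . . . . . . F . → 5 faults.
Under FIFO: F F . F F . . . . . . . F F → 6 faults.
A − B = 5 − 6 = -1.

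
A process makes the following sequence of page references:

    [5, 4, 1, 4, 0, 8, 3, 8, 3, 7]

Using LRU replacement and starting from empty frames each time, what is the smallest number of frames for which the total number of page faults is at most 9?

2

f=1: 10 faults
f=2: 7 faults
f=3: 7 faults
f=4: 7 faults
f=5: 7 faults
f=6: 7 faults
f=7: 7 faults
Smallest f with faults ≤ 9 is 2.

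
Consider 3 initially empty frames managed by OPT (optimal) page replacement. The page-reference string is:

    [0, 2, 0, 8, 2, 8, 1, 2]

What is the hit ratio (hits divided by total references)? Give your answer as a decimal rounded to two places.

0 -> miss, frames [0]
2 -> miss, frames [0, 2]
0 -> hit
8 -> miss, frames [0, 2, 8]
2 -> hit
8 -> hit
1 -> miss, evict 8, frames [0, 2, 1]
2 -> hit
Hits: 4 of 8 references → 4/8 = 0.5000.

0.50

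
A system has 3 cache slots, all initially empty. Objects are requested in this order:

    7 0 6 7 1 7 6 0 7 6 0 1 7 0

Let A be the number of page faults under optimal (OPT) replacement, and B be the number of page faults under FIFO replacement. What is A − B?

-4

Under OPT: F F F . F . . F . . . F . . → 6 faults.
Under FIFO: F F F . F F . F . F . F F F → 10 faults.
A − B = 6 − 10 = -4.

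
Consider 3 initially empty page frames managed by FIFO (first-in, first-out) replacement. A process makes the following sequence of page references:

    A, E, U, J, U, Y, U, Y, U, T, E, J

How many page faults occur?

A → fault, frames (A)
E → fault, frames (A E)
U → fault, frames (A E U)
J → fault, evict A, frames (E U J)
U → hit
Y → fault, evict E, frames (U J Y)
U → hit
Y → hit
U → hit
T → fault, evict U, frames (J Y T)
E → fault, evict J, frames (Y T E)
J → fault, evict Y, frames (T E J)
Page faults: 8.

8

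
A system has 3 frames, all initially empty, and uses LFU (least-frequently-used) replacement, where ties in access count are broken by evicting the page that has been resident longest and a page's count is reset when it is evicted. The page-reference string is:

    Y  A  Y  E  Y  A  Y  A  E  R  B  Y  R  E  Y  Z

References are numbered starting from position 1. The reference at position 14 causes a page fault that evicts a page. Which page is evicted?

pos 1: Y -> fault, frames [Y]
pos 2: A -> fault, frames [Y, A]
pos 3: Y -> hit
pos 4: E -> fault, frames [Y, A, E]
pos 5: Y -> hit
pos 6: A -> hit
pos 7: Y -> hit
pos 8: A -> hit
pos 9: E -> hit
pos 10: R -> fault, evict E, frames [Y, A, R]
pos 11: B -> fault, evict R, frames [Y, A, B]
pos 12: Y -> hit
pos 13: R -> fault, evict B, frames [Y, A, R]
pos 14: E -> fault, evict R, frames [Y, A, E]
At position 14, page R is evicted.

R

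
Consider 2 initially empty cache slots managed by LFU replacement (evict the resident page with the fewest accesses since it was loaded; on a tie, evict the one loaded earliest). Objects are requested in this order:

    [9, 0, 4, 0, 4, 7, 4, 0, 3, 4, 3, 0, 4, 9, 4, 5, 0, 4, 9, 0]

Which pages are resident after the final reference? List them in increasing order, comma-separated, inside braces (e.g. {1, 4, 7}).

9: fault, frames [9]
0: fault, frames [9, 0]
4: fault, evict 9, frames [0, 4]
0: hit
4: hit
7: fault, evict 0, frames [4, 7]
4: hit
0: fault, evict 7, frames [4, 0]
3: fault, evict 0, frames [4, 3]
4: hit
3: hit
0: fault, evict 3, frames [4, 0]
4: hit
9: fault, evict 0, frames [4, 9]
4: hit
5: fault, evict 9, frames [4, 5]
0: fault, evict 5, frames [4, 0]
4: hit
9: fault, evict 0, frames [4, 9]
0: fault, evict 9, frames [4, 0]

{0, 4}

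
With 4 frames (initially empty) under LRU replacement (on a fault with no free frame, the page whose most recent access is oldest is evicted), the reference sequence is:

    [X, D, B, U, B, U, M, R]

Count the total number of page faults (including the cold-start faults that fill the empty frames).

X → miss, frames [X]
D → miss, frames [X, D]
B → miss, frames [X, D, B]
U → miss, frames [X, D, B, U]
B → hit
U → hit
M → miss, evict X, frames [D, B, U, M]
R → miss, evict D, frames [B, U, M, R]
Page faults: 6.

6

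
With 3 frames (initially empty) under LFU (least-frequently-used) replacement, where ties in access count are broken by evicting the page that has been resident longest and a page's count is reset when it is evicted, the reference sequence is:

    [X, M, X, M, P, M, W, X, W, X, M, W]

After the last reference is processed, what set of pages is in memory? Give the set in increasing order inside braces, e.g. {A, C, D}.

{M, W, X}

X: fault, frames (X)
M: fault, frames (X M)
X: hit
M: hit
P: fault, frames (X M P)
M: hit
W: fault, evict P, frames (X M W)
X: hit
W: hit
X: hit
M: hit
W: hit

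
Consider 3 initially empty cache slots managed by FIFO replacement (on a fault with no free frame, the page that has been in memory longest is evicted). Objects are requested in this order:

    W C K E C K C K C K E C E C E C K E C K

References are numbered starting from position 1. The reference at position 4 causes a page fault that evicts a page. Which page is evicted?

W

pos 1: W -> miss, frames (W)
pos 2: C -> miss, frames (W C)
pos 3: K -> miss, frames (W C K)
pos 4: E -> miss, evict W, frames (C K E)
At position 4, page W is evicted.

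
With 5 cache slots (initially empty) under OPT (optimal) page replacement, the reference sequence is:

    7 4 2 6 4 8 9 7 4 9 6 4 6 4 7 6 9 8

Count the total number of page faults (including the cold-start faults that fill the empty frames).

7 → fault, frames {7}
4 → fault, frames {7,4}
2 → fault, frames {7,4,2}
6 → fault, frames {7,4,2,6}
4 → hit
8 → fault, frames {7,4,2,6,8}
9 → fault, evict 2, frames {7,4,6,8,9}
7 → hit
4 → hit
9 → hit
6 → hit
4 → hit
6 → hit
4 → hit
7 → hit
6 → hit
9 → hit
8 → hit
Page faults: 6.

6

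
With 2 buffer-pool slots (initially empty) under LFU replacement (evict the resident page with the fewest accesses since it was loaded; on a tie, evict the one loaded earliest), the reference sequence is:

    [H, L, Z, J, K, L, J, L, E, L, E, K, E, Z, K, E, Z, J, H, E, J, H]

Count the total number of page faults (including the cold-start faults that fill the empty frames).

19

H → miss, frames {H}
L → miss, frames {H,L}
Z → miss, evict H, frames {L,Z}
J → miss, evict L, frames {Z,J}
K → miss, evict Z, frames {J,K}
L → miss, evict J, frames {K,L}
J → miss, evict K, frames {L,J}
L → hit
E → miss, evict J, frames {L,E}
L → hit
E → hit
K → miss, evict E, frames {L,K}
E → miss, evict K, frames {L,E}
Z → miss, evict E, frames {L,Z}
K → miss, evict Z, frames {L,K}
E → miss, evict K, frames {L,E}
Z → miss, evict E, frames {L,Z}
J → miss, evict Z, frames {L,J}
H → miss, evict J, frames {L,H}
E → miss, evict H, frames {L,E}
J → miss, evict E, frames {L,J}
H → miss, evict J, frames {L,H}
Page faults: 19.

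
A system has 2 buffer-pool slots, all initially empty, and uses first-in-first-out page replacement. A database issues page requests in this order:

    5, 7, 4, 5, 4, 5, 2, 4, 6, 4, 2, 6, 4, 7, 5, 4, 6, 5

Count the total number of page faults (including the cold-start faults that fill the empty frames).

5: miss, frames {5}
7: miss, frames {5,7}
4: miss, evict 5, frames {7,4}
5: miss, evict 7, frames {4,5}
4: hit
5: hit
2: miss, evict 4, frames {5,2}
4: miss, evict 5, frames {2,4}
6: miss, evict 2, frames {4,6}
4: hit
2: miss, evict 4, frames {6,2}
6: hit
4: miss, evict 6, frames {2,4}
7: miss, evict 2, frames {4,7}
5: miss, evict 4, frames {7,5}
4: miss, evict 7, frames {5,4}
6: miss, evict 5, frames {4,6}
5: miss, evict 4, frames {6,5}
Page faults: 14.

14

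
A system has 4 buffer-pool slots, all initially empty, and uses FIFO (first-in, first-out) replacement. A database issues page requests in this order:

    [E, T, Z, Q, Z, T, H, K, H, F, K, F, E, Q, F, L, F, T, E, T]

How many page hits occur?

E -> miss, frames [E]
T -> miss, frames [E, T]
Z -> miss, frames [E, T, Z]
Q -> miss, frames [E, T, Z, Q]
Z -> hit
T -> hit
H -> miss, evict E, frames [T, Z, Q, H]
K -> miss, evict T, frames [Z, Q, H, K]
H -> hit
F -> miss, evict Z, frames [Q, H, K, F]
K -> hit
F -> hit
E -> miss, evict Q, frames [H, K, F, E]
Q -> miss, evict H, frames [K, F, E, Q]
F -> hit
L -> miss, evict K, frames [F, E, Q, L]
F -> hit
T -> miss, evict F, frames [E, Q, L, T]
E -> hit
T -> hit
Hits: 9.

9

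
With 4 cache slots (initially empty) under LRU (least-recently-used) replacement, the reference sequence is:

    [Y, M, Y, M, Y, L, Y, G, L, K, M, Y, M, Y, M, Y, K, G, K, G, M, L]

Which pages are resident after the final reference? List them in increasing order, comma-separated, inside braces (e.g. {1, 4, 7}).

Y -> fault, frames (Y)
M -> fault, frames (Y M)
Y -> hit
M -> hit
Y -> hit
L -> fault, frames (M Y L)
Y -> hit
G -> fault, frames (M L Y G)
L -> hit
K -> fault, evict M, frames (Y G L K)
M -> fault, evict Y, frames (G L K M)
Y -> fault, evict G, frames (L K M Y)
M -> hit
Y -> hit
M -> hit
Y -> hit
K -> hit
G -> fault, evict L, frames (M Y K G)
K -> hit
G -> hit
M -> hit
L -> fault, evict Y, frames (K G M L)

{G, K, L, M}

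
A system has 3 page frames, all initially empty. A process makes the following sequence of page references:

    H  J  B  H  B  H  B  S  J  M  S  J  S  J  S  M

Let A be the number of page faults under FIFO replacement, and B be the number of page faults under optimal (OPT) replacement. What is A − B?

Under FIFO: F F F . . . . F . F . F . . . . → 6 faults.
Under OPT: F F F . . . . F . F . . . . . . → 5 faults.
A − B = 6 − 5 = 1.

1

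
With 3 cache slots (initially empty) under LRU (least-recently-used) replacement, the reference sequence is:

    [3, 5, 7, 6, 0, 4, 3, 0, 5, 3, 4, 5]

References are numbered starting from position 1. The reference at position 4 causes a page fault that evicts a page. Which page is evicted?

pos 1: 3: miss, frames [3]
pos 2: 5: miss, frames [3, 5]
pos 3: 7: miss, frames [3, 5, 7]
pos 4: 6: miss, evict 3, frames [5, 7, 6]
At position 4, page 3 is evicted.

3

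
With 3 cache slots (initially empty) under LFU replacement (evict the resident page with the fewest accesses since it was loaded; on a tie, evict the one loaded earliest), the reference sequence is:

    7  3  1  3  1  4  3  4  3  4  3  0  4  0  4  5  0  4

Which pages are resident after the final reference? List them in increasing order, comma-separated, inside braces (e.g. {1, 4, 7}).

{0, 3, 4}

7 -> fault, frames {7}
3 -> fault, frames {7,3}
1 -> fault, frames {7,3,1}
3 -> hit
1 -> hit
4 -> fault, evict 7, frames {3,1,4}
3 -> hit
4 -> hit
3 -> hit
4 -> hit
3 -> hit
0 -> fault, evict 1, frames {3,4,0}
4 -> hit
0 -> hit
4 -> hit
5 -> fault, evict 0, frames {3,4,5}
0 -> fault, evict 5, frames {3,4,0}
4 -> hit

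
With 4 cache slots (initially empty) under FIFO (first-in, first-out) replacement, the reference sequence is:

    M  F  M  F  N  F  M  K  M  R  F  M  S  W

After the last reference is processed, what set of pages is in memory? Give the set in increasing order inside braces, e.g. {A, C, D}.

M → miss, frames [M]
F → miss, frames [M, F]
M → hit
F → hit
N → miss, frames [M, F, N]
F → hit
M → hit
K → miss, frames [M, F, N, K]
M → hit
R → miss, evict M, frames [F, N, K, R]
F → hit
M → miss, evict F, frames [N, K, R, M]
S → miss, evict N, frames [K, R, M, S]
W → miss, evict K, frames [R, M, S, W]

{M, R, S, W}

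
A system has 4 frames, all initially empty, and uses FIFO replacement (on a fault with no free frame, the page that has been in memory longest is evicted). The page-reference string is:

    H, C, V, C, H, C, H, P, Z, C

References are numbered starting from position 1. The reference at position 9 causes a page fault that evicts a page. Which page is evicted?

H

pos 1: H → miss, frames [H]
pos 2: C → miss, frames [H, C]
pos 3: V → miss, frames [H, C, V]
pos 4: C → hit
pos 5: H → hit
pos 6: C → hit
pos 7: H → hit
pos 8: P → miss, frames [H, C, V, P]
pos 9: Z → miss, evict H, frames [C, V, P, Z]
At position 9, page H is evicted.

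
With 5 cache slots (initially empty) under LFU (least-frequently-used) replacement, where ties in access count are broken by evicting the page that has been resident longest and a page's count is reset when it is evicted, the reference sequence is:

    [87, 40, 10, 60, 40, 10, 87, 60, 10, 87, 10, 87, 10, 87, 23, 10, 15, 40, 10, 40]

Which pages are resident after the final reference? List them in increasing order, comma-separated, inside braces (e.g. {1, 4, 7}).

87 -> miss, frames [87]
40 -> miss, frames [87, 40]
10 -> miss, frames [87, 40, 10]
60 -> miss, frames [87, 40, 10, 60]
40 -> hit
10 -> hit
87 -> hit
60 -> hit
10 -> hit
87 -> hit
10 -> hit
87 -> hit
10 -> hit
87 -> hit
23 -> miss, frames [87, 40, 10, 60, 23]
10 -> hit
15 -> miss, evict 23, frames [87, 40, 10, 60, 15]
40 -> hit
10 -> hit
40 -> hit

{10, 15, 40, 60, 87}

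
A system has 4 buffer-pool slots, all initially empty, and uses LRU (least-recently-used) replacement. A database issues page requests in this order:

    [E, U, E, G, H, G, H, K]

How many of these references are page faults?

E → miss, frames {E}
U → miss, frames {E,U}
E → hit
G → miss, frames {U,E,G}
H → miss, frames {U,E,G,H}
G → hit
H → hit
K → miss, evict U, frames {E,G,H,K}
Page faults: 5.

5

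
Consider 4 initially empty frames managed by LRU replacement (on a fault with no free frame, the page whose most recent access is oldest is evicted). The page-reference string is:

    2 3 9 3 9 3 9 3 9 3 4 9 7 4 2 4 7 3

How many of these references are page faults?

2 → fault, frames (2)
3 → fault, frames (2 3)
9 → fault, frames (2 3 9)
3 → hit
9 → hit
3 → hit
9 → hit
3 → hit
9 → hit
3 → hit
4 → fault, frames (2 9 3 4)
9 → hit
7 → fault, evict 2, frames (3 4 9 7)
4 → hit
2 → fault, evict 3, frames (9 7 4 2)
4 → hit
7 → hit
3 → fault, evict 9, frames (2 4 7 3)
Page faults: 7.

7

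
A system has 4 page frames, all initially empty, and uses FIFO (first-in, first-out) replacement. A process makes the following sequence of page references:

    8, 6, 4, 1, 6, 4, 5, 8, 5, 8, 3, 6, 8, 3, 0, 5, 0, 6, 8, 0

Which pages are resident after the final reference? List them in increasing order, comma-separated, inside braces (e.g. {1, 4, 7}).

{0, 5, 6, 8}

8 → fault, frames (8)
6 → fault, frames (8 6)
4 → fault, frames (8 6 4)
1 → fault, frames (8 6 4 1)
6 → hit
4 → hit
5 → fault, evict 8, frames (6 4 1 5)
8 → fault, evict 6, frames (4 1 5 8)
5 → hit
8 → hit
3 → fault, evict 4, frames (1 5 8 3)
6 → fault, evict 1, frames (5 8 3 6)
8 → hit
3 → hit
0 → fault, evict 5, frames (8 3 6 0)
5 → fault, evict 8, frames (3 6 0 5)
0 → hit
6 → hit
8 → fault, evict 3, frames (6 0 5 8)
0 → hit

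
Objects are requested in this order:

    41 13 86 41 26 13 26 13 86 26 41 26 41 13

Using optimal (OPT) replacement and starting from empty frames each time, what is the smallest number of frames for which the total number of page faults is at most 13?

2

f=1: 14 faults
f=2: 8 faults
f=3: 5 faults
f=4: 4 faults
Smallest f with faults ≤ 13 is 2.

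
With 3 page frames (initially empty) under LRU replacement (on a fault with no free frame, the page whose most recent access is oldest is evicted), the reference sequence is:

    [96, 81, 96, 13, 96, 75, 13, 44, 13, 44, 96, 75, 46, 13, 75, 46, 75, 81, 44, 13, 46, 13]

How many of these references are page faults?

13

96: miss, frames [96]
81: miss, frames [96, 81]
96: hit
13: miss, frames [81, 96, 13]
96: hit
75: miss, evict 81, frames [13, 96, 75]
13: hit
44: miss, evict 96, frames [75, 13, 44]
13: hit
44: hit
96: miss, evict 75, frames [13, 44, 96]
75: miss, evict 13, frames [44, 96, 75]
46: miss, evict 44, frames [96, 75, 46]
13: miss, evict 96, frames [75, 46, 13]
75: hit
46: hit
75: hit
81: miss, evict 13, frames [46, 75, 81]
44: miss, evict 46, frames [75, 81, 44]
13: miss, evict 75, frames [81, 44, 13]
46: miss, evict 81, frames [44, 13, 46]
13: hit
Page faults: 13.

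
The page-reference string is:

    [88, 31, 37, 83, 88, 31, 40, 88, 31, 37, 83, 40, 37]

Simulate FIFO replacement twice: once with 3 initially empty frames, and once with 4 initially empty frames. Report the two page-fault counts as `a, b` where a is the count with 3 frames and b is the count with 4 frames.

9, 10

3 frames: F F F F F F F . . F F . . → 9 faults.
4 frames: F F F F . . F F F F F F . → 10 faults.
10 > 9: adding a frame increased faults — Belady's anomaly.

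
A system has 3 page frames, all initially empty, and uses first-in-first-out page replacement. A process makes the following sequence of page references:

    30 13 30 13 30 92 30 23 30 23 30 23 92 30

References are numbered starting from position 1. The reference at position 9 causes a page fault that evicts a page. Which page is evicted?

13

pos 1: 30: miss, frames {30}
pos 2: 13: miss, frames {30,13}
pos 3: 30: hit
pos 4: 13: hit
pos 5: 30: hit
pos 6: 92: miss, frames {30,13,92}
pos 7: 30: hit
pos 8: 23: miss, evict 30, frames {13,92,23}
pos 9: 30: miss, evict 13, frames {92,23,30}
At position 9, page 13 is evicted.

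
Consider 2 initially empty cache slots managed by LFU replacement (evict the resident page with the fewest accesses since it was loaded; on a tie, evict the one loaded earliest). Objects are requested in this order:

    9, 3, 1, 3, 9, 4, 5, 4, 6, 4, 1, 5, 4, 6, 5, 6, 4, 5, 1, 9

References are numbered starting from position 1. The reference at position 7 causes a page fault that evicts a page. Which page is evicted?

pos 1: 9: fault, frames (9)
pos 2: 3: fault, frames (9 3)
pos 3: 1: fault, evict 9, frames (3 1)
pos 4: 3: hit
pos 5: 9: fault, evict 1, frames (3 9)
pos 6: 4: fault, evict 9, frames (3 4)
pos 7: 5: fault, evict 4, frames (3 5)
At position 7, page 4 is evicted.

4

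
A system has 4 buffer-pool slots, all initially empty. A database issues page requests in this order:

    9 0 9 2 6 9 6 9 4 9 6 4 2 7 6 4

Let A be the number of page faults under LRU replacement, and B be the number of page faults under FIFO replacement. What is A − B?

Under LRU: F F . F F . . . F . . . . F . . → 6 faults.
Under FIFO: F F . F F . . . F F . . . F . . → 7 faults.
A − B = 6 − 7 = -1.

-1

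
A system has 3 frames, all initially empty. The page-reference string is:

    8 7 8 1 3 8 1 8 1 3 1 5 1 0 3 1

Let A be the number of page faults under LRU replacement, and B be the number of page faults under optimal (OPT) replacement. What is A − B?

1

Under LRU: F F . F F . . . . . . F . F F . → 7 faults.
Under OPT: F F . F F . . . . . . F . F . . → 6 faults.
A − B = 7 − 6 = 1.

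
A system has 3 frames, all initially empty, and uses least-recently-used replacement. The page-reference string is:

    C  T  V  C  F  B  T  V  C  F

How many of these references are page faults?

C: miss, frames [C]
T: miss, frames [C, T]
V: miss, frames [C, T, V]
C: hit
F: miss, evict T, frames [V, C, F]
B: miss, evict V, frames [C, F, B]
T: miss, evict C, frames [F, B, T]
V: miss, evict F, frames [B, T, V]
C: miss, evict B, frames [T, V, C]
F: miss, evict T, frames [V, C, F]
Page faults: 9.

9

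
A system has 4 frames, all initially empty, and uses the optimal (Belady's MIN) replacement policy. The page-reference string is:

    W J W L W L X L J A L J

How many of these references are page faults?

5

W: miss, frames [W]
J: miss, frames [W, J]
W: hit
L: miss, frames [W, J, L]
W: hit
L: hit
X: miss, frames [W, J, L, X]
L: hit
J: hit
A: miss, evict X, frames [W, J, L, A]
L: hit
J: hit
Page faults: 5.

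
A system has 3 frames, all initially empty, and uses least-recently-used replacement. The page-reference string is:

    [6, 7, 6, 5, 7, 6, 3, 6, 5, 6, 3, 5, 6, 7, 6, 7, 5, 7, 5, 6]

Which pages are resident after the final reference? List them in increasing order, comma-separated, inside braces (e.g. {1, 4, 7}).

6 -> miss, frames [6]
7 -> miss, frames [6, 7]
6 -> hit
5 -> miss, frames [7, 6, 5]
7 -> hit
6 -> hit
3 -> miss, evict 5, frames [7, 6, 3]
6 -> hit
5 -> miss, evict 7, frames [3, 6, 5]
6 -> hit
3 -> hit
5 -> hit
6 -> hit
7 -> miss, evict 3, frames [5, 6, 7]
6 -> hit
7 -> hit
5 -> hit
7 -> hit
5 -> hit
6 -> hit

{5, 6, 7}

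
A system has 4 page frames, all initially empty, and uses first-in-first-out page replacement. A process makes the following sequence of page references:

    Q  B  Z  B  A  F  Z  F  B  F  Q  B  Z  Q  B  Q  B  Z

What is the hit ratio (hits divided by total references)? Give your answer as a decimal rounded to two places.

Q: miss, frames {Q}
B: miss, frames {Q,B}
Z: miss, frames {Q,B,Z}
B: hit
A: miss, frames {Q,B,Z,A}
F: miss, evict Q, frames {B,Z,A,F}
Z: hit
F: hit
B: hit
F: hit
Q: miss, evict B, frames {Z,A,F,Q}
B: miss, evict Z, frames {A,F,Q,B}
Z: miss, evict A, frames {F,Q,B,Z}
Q: hit
B: hit
Q: hit
B: hit
Z: hit
Hits: 10 of 18 references → 10/18 = 0.5556.

0.56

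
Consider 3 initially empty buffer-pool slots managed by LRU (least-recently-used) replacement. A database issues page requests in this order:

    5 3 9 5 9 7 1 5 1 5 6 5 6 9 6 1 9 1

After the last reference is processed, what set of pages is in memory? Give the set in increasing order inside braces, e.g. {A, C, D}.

{1, 6, 9}

5: miss, frames [5]
3: miss, frames [5, 3]
9: miss, frames [5, 3, 9]
5: hit
9: hit
7: miss, evict 3, frames [5, 9, 7]
1: miss, evict 5, frames [9, 7, 1]
5: miss, evict 9, frames [7, 1, 5]
1: hit
5: hit
6: miss, evict 7, frames [1, 5, 6]
5: hit
6: hit
9: miss, evict 1, frames [5, 6, 9]
6: hit
1: miss, evict 5, frames [9, 6, 1]
9: hit
1: hit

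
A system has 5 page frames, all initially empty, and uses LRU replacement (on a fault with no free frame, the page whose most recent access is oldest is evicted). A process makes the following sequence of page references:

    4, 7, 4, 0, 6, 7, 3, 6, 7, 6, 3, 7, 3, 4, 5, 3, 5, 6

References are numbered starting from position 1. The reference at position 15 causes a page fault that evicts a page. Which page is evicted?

pos 1: 4 → miss, frames {4}
pos 2: 7 → miss, frames {4,7}
pos 3: 4 → hit
pos 4: 0 → miss, frames {7,4,0}
pos 5: 6 → miss, frames {7,4,0,6}
pos 6: 7 → hit
pos 7: 3 → miss, frames {4,0,6,7,3}
pos 8: 6 → hit
pos 9: 7 → hit
pos 10: 6 → hit
pos 11: 3 → hit
pos 12: 7 → hit
pos 13: 3 → hit
pos 14: 4 → hit
pos 15: 5 → miss, evict 0, frames {6,7,3,4,5}
At position 15, page 0 is evicted.

0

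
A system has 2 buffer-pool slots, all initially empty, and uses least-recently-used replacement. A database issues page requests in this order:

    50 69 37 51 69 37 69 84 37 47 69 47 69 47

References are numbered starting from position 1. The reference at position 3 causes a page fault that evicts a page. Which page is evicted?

pos 1: 50: miss, frames {50}
pos 2: 69: miss, frames {50,69}
pos 3: 37: miss, evict 50, frames {69,37}
At position 3, page 50 is evicted.

50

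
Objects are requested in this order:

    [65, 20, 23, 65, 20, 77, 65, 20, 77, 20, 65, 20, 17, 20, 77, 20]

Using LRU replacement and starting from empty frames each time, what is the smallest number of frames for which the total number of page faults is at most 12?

2

f=1: 16 faults
f=2: 12 faults
f=3: 6 faults
f=4: 5 faults
f=5: 5 faults
Smallest f with faults ≤ 12 is 2.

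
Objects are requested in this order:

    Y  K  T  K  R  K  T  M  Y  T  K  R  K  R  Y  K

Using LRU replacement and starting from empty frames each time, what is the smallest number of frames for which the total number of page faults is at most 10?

f=1: 16 faults
f=2: 12 faults
f=3: 9 faults
f=4: 7 faults
f=5: 5 faults
Smallest f with faults ≤ 10 is 3.

3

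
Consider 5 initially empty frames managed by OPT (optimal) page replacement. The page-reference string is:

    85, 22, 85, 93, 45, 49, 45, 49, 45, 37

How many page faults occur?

6

85 -> fault, frames [85]
22 -> fault, frames [85, 22]
85 -> hit
93 -> fault, frames [85, 22, 93]
45 -> fault, frames [85, 22, 93, 45]
49 -> fault, frames [85, 22, 93, 45, 49]
45 -> hit
49 -> hit
45 -> hit
37 -> fault, evict 49, frames [85, 22, 93, 45, 37]
Page faults: 6.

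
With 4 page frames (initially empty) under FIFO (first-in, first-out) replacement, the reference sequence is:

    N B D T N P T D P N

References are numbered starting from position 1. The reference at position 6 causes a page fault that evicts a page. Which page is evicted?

pos 1: N: fault, frames {N}
pos 2: B: fault, frames {N,B}
pos 3: D: fault, frames {N,B,D}
pos 4: T: fault, frames {N,B,D,T}
pos 5: N: hit
pos 6: P: fault, evict N, frames {B,D,T,P}
At position 6, page N is evicted.

N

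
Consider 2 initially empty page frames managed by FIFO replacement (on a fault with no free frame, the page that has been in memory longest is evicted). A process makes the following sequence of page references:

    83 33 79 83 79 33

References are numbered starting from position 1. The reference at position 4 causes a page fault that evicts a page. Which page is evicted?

33

pos 1: 83 → fault, frames [83]
pos 2: 33 → fault, frames [83, 33]
pos 3: 79 → fault, evict 83, frames [33, 79]
pos 4: 83 → fault, evict 33, frames [79, 83]
At position 4, page 33 is evicted.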